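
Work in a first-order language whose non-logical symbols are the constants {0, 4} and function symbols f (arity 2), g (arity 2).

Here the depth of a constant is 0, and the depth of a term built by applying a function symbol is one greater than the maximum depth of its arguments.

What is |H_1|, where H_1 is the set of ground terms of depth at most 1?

Count level by level. With function symbols f/2, g/2, the terms of depth ≤ k are the 2 constants together with each function applied to depth-≤(k−1) tuples, so N_k = 2 + N_{k-1}^2 + N_{k-1}^2.
N_0 = 2
N_1 = 2 + 2^2 + 2^2 = 10
Explicitly: 0, 4, f(0, 0), f(0, 4), f(4, 0), f(4, 4), g(0, 0), g(0, 4), g(4, 0), g(4, 4).

10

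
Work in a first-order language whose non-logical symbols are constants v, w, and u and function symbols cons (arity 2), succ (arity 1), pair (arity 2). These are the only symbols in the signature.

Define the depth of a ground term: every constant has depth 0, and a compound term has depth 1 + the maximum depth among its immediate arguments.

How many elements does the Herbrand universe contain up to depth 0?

3

Let N_k count ground terms of depth at most k. Each non-constant term of depth ≤ k is some function symbol applied to depth-≤(k−1) arguments, giving N_k = 3 + N_{k-1}^2 + N_{k-1} + N_{k-1}^2.
N_0 = 3
Explicitly: v, w, u.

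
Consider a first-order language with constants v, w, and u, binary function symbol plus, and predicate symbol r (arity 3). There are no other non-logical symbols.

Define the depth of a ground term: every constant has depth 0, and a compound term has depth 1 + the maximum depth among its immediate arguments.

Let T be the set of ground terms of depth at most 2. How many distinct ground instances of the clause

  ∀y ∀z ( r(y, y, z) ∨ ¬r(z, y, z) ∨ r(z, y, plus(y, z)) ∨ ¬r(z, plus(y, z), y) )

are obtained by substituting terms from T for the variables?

21609

Ground terms of depth ≤ 2:
  If N_k denotes the number of depth-≤k ground terms, the 3 constants give N_0 = 3, and each function symbol of arity r contributes N_{k-1}^r new terms at level k: N_k = 3 + N_{k-1}^2.
  N_0 = 3
  N_1 = 3 + 3^2 = 12
  N_2 = 3 + 12^2 = 147
So there are 147 ground terms available for substitution.
Each of y, z ranges independently over the available ground terms, and distinct assignments produce distinct instances.
Number of ground instances = 147^2 = 21609.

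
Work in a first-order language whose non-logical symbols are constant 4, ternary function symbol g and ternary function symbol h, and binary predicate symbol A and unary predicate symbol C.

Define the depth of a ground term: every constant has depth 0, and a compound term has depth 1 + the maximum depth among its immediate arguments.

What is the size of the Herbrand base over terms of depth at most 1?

First count ground terms of depth ≤ 1.
If N_k denotes the number of depth-≤k ground terms, the 1 constant gives N_0 = 1, and each function symbol of arity r contributes N_{k-1}^r new terms at level k: N_k = 1 + N_{k-1}^3 + N_{k-1}^3.
N_0 = 1
N_1 = 1 + 1^3 + 1^3 = 3
So |H| = 3.
Each predicate of arity r yields |H|^r ground atoms (one per choice of an r-tuple from H):
  A: 3^2 = 9;  C: 3
Total ground atoms: 9 + 3 = 12.

12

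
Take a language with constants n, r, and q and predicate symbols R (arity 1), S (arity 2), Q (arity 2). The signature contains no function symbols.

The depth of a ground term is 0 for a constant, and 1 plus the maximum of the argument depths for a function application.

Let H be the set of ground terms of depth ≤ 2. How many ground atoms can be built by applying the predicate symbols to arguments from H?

21

First count ground terms of depth ≤ 2.
With no function symbols every ground term is a constant, so there are exactly 3 ground terms at every depth bound.
N_0 = 3
N_1 = 3
N_2 = 3
Explicitly: n, r, q.
So |H| = 3.
Ground atoms are formed by filling each argument slot of a predicate with a term from H, so an r-ary predicate gives |H|^r atoms:
  R: 3;  S: 3^2 = 9;  Q: 3^2 = 9
Total ground atoms: 3 + 9 + 9 = 21.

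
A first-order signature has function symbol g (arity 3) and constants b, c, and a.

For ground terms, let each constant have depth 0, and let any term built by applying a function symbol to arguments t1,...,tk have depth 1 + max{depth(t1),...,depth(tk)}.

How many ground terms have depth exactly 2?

Count level by level. With function symbols g/3, the terms of depth ≤ k are the 3 constants together with each function applied to depth-≤(k−1) tuples, so N_k = 3 + N_{k-1}^3.
N_0 = 3
N_1 = 3 + 3^3 = 30
N_2 = 3 + 30^3 = 27003
Terms of depth exactly 2: N_2 − N_1 = 27003 − 30 = 26973.

26973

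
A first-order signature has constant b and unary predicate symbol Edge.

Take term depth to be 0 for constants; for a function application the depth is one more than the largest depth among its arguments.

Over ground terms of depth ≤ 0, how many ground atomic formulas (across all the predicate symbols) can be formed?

First count ground terms of depth ≤ 0.
With no function symbols every ground term is a constant, so there is exactly 1 ground term at every depth bound.
N_0 = 1
So |H| = 1.
For each predicate symbol, the number of ground atoms is |H| raised to its arity; summing:
  Edge: 1
Total ground atoms: 1.

1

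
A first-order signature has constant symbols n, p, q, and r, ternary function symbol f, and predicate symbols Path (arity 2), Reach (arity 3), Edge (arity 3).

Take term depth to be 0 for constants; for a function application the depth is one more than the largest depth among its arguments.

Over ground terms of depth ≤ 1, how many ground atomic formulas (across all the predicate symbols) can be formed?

First count ground terms of depth ≤ 1.
Count level by level. With function symbols f/3, the terms of depth ≤ k are the 4 constants together with each function applied to depth-≤(k−1) tuples, so N_k = 4 + N_{k-1}^3.
N_0 = 4
N_1 = 4 + 4^3 = 68
So |H| = 68.
A ground atom is a predicate applied to a tuple of terms from H, so the count is the sum over predicates of |H|^arity:
  Path: 68^2 = 4624;  Reach: 68^3 = 314432;  Edge: 68^3 = 314432
Total ground atoms: 4624 + 314432 + 314432 = 633488.

633488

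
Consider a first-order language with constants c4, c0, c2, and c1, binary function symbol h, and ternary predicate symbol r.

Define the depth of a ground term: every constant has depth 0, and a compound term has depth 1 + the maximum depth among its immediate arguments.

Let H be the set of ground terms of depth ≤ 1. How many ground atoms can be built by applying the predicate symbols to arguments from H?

8000

First count ground terms of depth ≤ 1.
Let N_k = |{terms of depth ≤ k}|. Then N_0 = 4 and N_k = 4 + N_{k-1}^2 for k ≥ 1 (one summand per function symbol, arity giving the exponent).
N_0 = 4
N_1 = 4 + 4^2 = 20
So |H| = 20.
For each predicate symbol, the number of ground atoms is |H| raised to its arity; summing:
  r: 20^3 = 8000
Total ground atoms: 8000.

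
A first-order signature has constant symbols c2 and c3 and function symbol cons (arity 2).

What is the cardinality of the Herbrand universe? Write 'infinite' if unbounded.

infinite

The signature has at least one function symbol (cons, arity 2) and at least one constant (c2).
Iterating cons gives infinitely many distinct ground terms: c2, cons(c2, c2), cons(cons(c2, c2), cons(c2, c2)), ...
So the Herbrand universe is infinite.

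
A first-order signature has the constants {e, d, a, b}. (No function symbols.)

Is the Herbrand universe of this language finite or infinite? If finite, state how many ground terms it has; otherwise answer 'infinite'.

There are no function symbols, so every ground term is one of the 4 constants.
The Herbrand universe is {e, d, a, b}, which is finite with 4 elements.

4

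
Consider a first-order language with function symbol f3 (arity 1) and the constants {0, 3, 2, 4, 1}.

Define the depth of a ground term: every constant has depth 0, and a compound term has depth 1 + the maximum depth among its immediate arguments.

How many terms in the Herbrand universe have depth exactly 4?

Let N_k = |{terms of depth ≤ k}|. Then N_0 = 5 and N_k = 5 + N_{k-1} for k ≥ 1 (one summand per function symbol, arity giving the exponent).
N_0 = 5
N_1 = 5 + 5 = 10
N_2 = 5 + 10 = 15
N_3 = 5 + 15 = 20
N_4 = 5 + 20 = 25
Terms of depth exactly 4: N_4 − N_3 = 25 − 20 = 5.

5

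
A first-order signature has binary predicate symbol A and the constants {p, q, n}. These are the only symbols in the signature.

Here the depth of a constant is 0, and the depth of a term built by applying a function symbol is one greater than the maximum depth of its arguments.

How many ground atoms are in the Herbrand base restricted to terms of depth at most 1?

First count ground terms of depth ≤ 1.
With no function symbols every ground term is a constant, so there are exactly 3 ground terms at every depth bound.
N_0 = 3
N_1 = 3
Explicitly: p, q, n.
So |H| = 3.
Ground atoms are formed by filling each argument slot of a predicate with a term from H, so an r-ary predicate gives |H|^r atoms:
  A: 3^2 = 9
Total ground atoms: 9.

9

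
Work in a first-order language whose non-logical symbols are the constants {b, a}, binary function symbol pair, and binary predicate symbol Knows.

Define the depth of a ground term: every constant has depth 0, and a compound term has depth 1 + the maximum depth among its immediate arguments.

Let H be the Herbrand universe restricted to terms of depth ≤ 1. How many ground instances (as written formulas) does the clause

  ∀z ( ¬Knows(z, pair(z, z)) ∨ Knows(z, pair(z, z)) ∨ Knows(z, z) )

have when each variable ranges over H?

Ground terms of depth ≤ 1:
  Let N_k count ground terms of depth at most k. Each non-constant term of depth ≤ k is some function symbol applied to depth-≤(k−1) arguments, giving N_k = 2 + N_{k-1}^2.
  N_0 = 2
  N_1 = 2 + 2^2 = 6
So there are 6 ground terms available for substitution.
The clause has 1 distinct variable (z), which appears in the body. In the free term algebra distinct substitutions yield syntactically distinct ground instances.
Number of ground instances = 6.

6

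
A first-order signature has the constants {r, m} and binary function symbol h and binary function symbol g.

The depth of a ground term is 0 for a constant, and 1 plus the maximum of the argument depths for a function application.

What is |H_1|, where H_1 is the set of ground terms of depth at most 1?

10

Let N_k count ground terms of depth at most k. Each non-constant term of depth ≤ k is some function symbol applied to depth-≤(k−1) arguments, giving N_k = 2 + N_{k-1}^2 + N_{k-1}^2.
N_0 = 2
N_1 = 2 + 2^2 + 2^2 = 10
Explicitly: r, m, h(r, r), h(r, m), h(m, r), h(m, m), g(r, r), g(r, m), g(m, r), g(m, m).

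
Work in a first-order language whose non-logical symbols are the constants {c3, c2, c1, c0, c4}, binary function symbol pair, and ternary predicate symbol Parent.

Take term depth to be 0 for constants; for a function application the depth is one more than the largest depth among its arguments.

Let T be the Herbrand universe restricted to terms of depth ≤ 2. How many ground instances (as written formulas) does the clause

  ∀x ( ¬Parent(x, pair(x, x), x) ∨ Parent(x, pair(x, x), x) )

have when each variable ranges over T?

905

Ground terms of depth ≤ 2:
  Count level by level. With function symbols pair/2, the terms of depth ≤ k are the 5 constants together with each function applied to depth-≤(k−1) tuples, so N_k = 5 + N_{k-1}^2.
  N_0 = 5
  N_1 = 5 + 5^2 = 30
  N_2 = 5 + 30^2 = 905
So there are 905 ground terms available for substitution.
The clause has 1 distinct variable (x), which appears in the body. In the free term algebra distinct substitutions yield syntactically distinct ground instances.
Number of ground instances = 905.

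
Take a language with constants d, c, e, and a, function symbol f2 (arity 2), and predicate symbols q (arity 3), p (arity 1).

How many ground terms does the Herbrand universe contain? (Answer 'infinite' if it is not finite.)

infinite

The signature has at least one function symbol (f2, arity 2) and at least one constant (d).
Iterating f2 gives infinitely many distinct ground terms: d, f2(d, d), f2(f2(d, d), f2(d, d)), ...
So the Herbrand universe is infinite.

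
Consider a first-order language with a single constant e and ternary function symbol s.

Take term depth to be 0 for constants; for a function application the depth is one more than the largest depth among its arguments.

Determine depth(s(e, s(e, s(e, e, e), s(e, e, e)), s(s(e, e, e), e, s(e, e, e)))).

depth(s(e, e, e)) = 1 + max(0, 0, 0) = 1
depth(s(e, s(e, e, e), s(e, e, e))) = 1 + max(0, 1, 1) = 2
depth(s(s(e, e, e), e, s(e, e, e))) = 1 + max(1, 0, 1) = 2
depth(s(e, s(e, s(e, e, e), s(e, e, e)), s(s(e, e, e), e, s(e, e, e)))) = 1 + max(0, 2, 2) = 3

3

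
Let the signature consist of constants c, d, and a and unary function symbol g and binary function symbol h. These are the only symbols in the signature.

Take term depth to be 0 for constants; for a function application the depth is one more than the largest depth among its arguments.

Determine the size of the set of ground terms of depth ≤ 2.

Let N_k count ground terms of depth at most k. Each non-constant term of depth ≤ k is some function symbol applied to depth-≤(k−1) arguments, giving N_k = 3 + N_{k-1} + N_{k-1}^2.
N_0 = 3
N_1 = 3 + 3 + 3^2 = 15
N_2 = 3 + 15 + 15^2 = 243

243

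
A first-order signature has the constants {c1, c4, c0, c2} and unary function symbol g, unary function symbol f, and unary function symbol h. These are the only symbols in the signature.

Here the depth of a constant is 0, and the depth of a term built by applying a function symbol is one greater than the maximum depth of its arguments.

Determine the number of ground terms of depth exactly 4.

Let N_k count ground terms of depth at most k. Each non-constant term of depth ≤ k is some function symbol applied to depth-≤(k−1) arguments, giving N_k = 4 + N_{k-1} + N_{k-1} + N_{k-1}.
N_0 = 4
N_1 = 4 + 4 + 4 + 4 = 16
N_2 = 4 + 16 + 16 + 16 = 52
N_3 = 4 + 52 + 52 + 52 = 160
N_4 = 4 + 160 + 160 + 160 = 484
Terms of depth exactly 4: N_4 − N_3 = 484 − 160 = 324.

324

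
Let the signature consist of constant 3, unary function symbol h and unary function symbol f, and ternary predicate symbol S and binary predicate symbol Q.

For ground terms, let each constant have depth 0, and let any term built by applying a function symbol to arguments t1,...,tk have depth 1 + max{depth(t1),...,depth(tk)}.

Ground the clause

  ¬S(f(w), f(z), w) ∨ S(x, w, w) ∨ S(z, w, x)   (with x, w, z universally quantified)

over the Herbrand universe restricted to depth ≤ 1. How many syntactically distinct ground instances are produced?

27

Ground terms of depth ≤ 1:
  Count level by level. With function symbols h/1, f/1, the terms of depth ≤ k are the 1 constant together with each function applied to depth-≤(k−1) tuples, so N_k = 1 + N_{k-1} + N_{k-1}.
  N_0 = 1
  N_1 = 1 + 1 + 1 = 3
  Explicitly: 3, h(3), f(3).
So there are 3 ground terms available for substitution.
There are 3 variables to instantiate (x, w, z), each occurring in at least one literal, so different choices give different ground instances.
Number of ground instances = 3^3 = 27.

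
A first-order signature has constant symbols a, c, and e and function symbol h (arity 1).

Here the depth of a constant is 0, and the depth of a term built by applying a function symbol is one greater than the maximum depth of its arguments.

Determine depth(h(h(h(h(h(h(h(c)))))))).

7

depth(h(c)) = 1 + depth(c) = 1 + 0 = 1
depth(h(h(c))) = 1 + depth(h(c)) = 1 + 1 = 2
depth(h(h(h(c)))) = 1 + depth(h(h(c))) = 1 + 2 = 3
depth(h(h(h(h(c))))) = 1 + depth(h(h(h(c)))) = 1 + 3 = 4
depth(h(h(h(h(h(c)))))) = 1 + depth(h(h(h(h(c))))) = 1 + 4 = 5
depth(h(h(h(h(h(h(c))))))) = 1 + depth(h(h(h(h(h(c)))))) = 1 + 5 = 6
depth(h(h(h(h(h(h(h(c)))))))) = 1 + depth(h(h(h(h(h(h(c))))))) = 1 + 6 = 7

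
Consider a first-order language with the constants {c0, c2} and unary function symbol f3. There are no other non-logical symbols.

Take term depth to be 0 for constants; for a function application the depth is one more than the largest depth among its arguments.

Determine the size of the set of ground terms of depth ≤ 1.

Let N_k count ground terms of depth at most k. Each non-constant term of depth ≤ k is some function symbol applied to depth-≤(k−1) arguments, giving N_k = 2 + N_{k-1}.
N_0 = 2
N_1 = 2 + 2 = 4

4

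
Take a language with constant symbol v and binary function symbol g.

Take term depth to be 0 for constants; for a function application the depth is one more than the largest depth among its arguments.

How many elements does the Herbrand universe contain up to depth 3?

Count level by level. With function symbols g/2, the terms of depth ≤ k are the 1 constant together with each function applied to depth-≤(k−1) tuples, so N_k = 1 + N_{k-1}^2.
N_0 = 1
N_1 = 1 + 1^2 = 2
N_2 = 1 + 2^2 = 5
N_3 = 1 + 5^2 = 26

26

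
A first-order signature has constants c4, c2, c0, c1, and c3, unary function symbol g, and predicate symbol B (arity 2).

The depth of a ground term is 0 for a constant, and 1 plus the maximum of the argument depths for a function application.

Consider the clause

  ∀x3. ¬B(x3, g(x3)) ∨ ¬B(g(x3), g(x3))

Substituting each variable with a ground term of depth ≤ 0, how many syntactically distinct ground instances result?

Ground terms of depth ≤ 0:
  Count level by level. With function symbols g/1, the terms of depth ≤ k are the 5 constants together with each function applied to depth-≤(k−1) tuples, so N_k = 5 + N_{k-1}.
  N_0 = 5
So there are 5 ground terms available for substitution.
There is 1 variable to instantiate (x3),  occurring in at least one literal, so different choices give different ground instances.
Number of ground instances = 5.

5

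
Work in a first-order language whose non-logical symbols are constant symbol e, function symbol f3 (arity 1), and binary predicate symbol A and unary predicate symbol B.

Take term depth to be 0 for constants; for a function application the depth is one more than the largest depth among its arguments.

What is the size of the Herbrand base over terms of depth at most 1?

6

First count ground terms of depth ≤ 1.
Count level by level. With function symbols f3/1, the terms of depth ≤ k are the 1 constant together with each function applied to depth-≤(k−1) tuples, so N_k = 1 + N_{k-1}.
N_0 = 1
N_1 = 1 + 1 = 2
Explicitly: e, f3(e).
So |H| = 2.
A ground atom is a predicate applied to a tuple of terms from H, so the count is the sum over predicates of |H|^arity:
  A: 2^2 = 4;  B: 2
Total ground atoms: 4 + 2 = 6.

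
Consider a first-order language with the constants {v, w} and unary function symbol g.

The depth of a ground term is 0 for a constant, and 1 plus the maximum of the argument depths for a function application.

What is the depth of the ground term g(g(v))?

depth(g(v)) = 1 + depth(v) = 1 + 0 = 1
depth(g(g(v))) = 1 + depth(g(v)) = 1 + 1 = 2

2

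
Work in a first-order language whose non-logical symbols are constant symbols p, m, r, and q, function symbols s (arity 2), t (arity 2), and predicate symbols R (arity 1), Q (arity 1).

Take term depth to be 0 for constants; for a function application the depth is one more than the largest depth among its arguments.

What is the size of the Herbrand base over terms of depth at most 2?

First count ground terms of depth ≤ 2.
Let N_k = |{terms of depth ≤ k}|. Then N_0 = 4 and N_k = 4 + N_{k-1}^2 + N_{k-1}^2 for k ≥ 1 (one summand per function symbol, arity giving the exponent).
N_0 = 4
N_1 = 4 + 4^2 + 4^2 = 36
N_2 = 4 + 36^2 + 36^2 = 2596
So |H| = 2596.
For each predicate symbol, the number of ground atoms is |H| raised to its arity; summing:
  R: 2596;  Q: 2596
Total ground atoms: 2596 + 2596 = 5192.

5192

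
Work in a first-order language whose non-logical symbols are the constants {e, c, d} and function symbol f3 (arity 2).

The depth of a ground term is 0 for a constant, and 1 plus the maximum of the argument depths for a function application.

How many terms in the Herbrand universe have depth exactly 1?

9

Let N_k count ground terms of depth at most k. Each non-constant term of depth ≤ k is some function symbol applied to depth-≤(k−1) arguments, giving N_k = 3 + N_{k-1}^2.
N_0 = 3
N_1 = 3 + 3^2 = 12
Terms of depth exactly 1: N_1 − N_0 = 12 − 3 = 9.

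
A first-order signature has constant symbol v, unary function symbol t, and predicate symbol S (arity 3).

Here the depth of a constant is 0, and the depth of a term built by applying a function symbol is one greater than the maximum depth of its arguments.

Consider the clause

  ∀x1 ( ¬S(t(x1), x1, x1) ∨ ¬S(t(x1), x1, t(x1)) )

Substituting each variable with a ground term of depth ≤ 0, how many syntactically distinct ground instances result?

Ground terms of depth ≤ 0:
  Let N_k count ground terms of depth at most k. Each non-constant term of depth ≤ k is some function symbol applied to depth-≤(k−1) arguments, giving N_k = 1 + N_{k-1}.
  N_0 = 1
  Explicitly: v.
So there is exactly 1 ground term available for substitution.
There is 1 variable to instantiate (x1),  occurring in at least one literal, so different choices give different ground instances.
Number of ground instances = 1.

1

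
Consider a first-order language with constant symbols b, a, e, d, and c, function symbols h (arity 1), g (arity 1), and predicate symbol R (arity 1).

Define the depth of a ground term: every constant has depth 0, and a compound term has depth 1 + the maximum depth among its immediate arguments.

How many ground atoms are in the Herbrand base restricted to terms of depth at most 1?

15

First count ground terms of depth ≤ 1.
Count level by level. With function symbols h/1, g/1, the terms of depth ≤ k are the 5 constants together with each function applied to depth-≤(k−1) tuples, so N_k = 5 + N_{k-1} + N_{k-1}.
N_0 = 5
N_1 = 5 + 5 + 5 = 15
So |H| = 15.
Each predicate of arity r yields |H|^r ground atoms (one per choice of an r-tuple from H):
  R: 15
Total ground atoms: 15.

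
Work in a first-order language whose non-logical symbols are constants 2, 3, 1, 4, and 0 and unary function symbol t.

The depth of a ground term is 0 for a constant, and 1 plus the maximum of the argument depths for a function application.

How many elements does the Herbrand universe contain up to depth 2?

Let N_k = |{terms of depth ≤ k}|. Then N_0 = 5 and N_k = 5 + N_{k-1} for k ≥ 1 (one summand per function symbol, arity giving the exponent).
N_0 = 5
N_1 = 5 + 5 = 10
N_2 = 5 + 10 = 15

15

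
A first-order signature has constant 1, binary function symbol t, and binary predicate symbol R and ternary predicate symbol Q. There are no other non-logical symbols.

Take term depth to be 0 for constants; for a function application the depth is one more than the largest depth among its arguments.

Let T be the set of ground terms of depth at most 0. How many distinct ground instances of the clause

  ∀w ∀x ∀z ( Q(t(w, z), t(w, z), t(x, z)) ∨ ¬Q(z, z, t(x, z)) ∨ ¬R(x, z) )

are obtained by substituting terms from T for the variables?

Ground terms of depth ≤ 0:
  Count level by level. With function symbols t/2, the terms of depth ≤ k are the 1 constant together with each function applied to depth-≤(k−1) tuples, so N_k = 1 + N_{k-1}^2.
  N_0 = 1
  Explicitly: 1.
So there is exactly 1 ground term available for substitution.
Each of w, x, z ranges independently over the available ground terms, and distinct assignments produce distinct instances.
Number of ground instances = 1^3 = 1.

1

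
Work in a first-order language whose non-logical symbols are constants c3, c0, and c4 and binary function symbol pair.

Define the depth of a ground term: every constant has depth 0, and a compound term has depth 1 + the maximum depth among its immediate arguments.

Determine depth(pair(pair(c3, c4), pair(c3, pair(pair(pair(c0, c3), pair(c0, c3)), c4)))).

depth(pair(c3, c4)) = 1 + max(0, 0) = 1
depth(pair(c0, c3)) = 1 + max(0, 0) = 1
depth(pair(pair(c0, c3), pair(c0, c3))) = 1 + max(1, 1) = 2
depth(pair(pair(pair(c0, c3), pair(c0, c3)), c4)) = 1 + max(2, 0) = 3
depth(pair(c3, pair(pair(pair(c0, c3), pair(c0, c3)), c4))) = 1 + max(0, 3) = 4
depth(pair(pair(c3, c4), pair(c3, pair(pair(pair(c0, c3), pair(c0, c3)), c4)))) = 1 + max(1, 4) = 5

5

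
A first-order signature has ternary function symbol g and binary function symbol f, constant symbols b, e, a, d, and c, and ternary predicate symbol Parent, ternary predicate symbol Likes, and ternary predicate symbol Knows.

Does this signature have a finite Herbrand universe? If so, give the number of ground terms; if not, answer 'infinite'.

The signature has at least one function symbol (g, arity 3) and at least one constant (b).
Iterating g gives infinitely many distinct ground terms: b, g(b, b, b), g(g(b, b, b), g(b, b, b), g(b, b, b)), ...
So the Herbrand universe is infinite.

infinite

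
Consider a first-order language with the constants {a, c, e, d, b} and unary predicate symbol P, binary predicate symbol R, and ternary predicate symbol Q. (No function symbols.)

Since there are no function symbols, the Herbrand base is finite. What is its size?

155

With no function symbols, the Herbrand universe is just the 5 constants.
Ground atoms per predicate: P: 5, R: 5^2 = 25, Q: 5^3 = 125.
Herbrand base size = 5 + 25 + 125 = 155.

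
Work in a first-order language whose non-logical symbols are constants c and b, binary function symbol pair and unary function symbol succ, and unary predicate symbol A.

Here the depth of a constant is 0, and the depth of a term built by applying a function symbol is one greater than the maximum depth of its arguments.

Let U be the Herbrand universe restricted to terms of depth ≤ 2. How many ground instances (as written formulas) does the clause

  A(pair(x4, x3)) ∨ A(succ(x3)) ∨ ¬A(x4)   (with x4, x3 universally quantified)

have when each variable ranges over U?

Ground terms of depth ≤ 2:
  If N_k denotes the number of depth-≤k ground terms, the 2 constants give N_0 = 2, and each function symbol of arity r contributes N_{k-1}^r new terms at level k: N_k = 2 + N_{k-1}^2 + N_{k-1}.
  N_0 = 2
  N_1 = 2 + 2^2 + 2 = 8
  N_2 = 2 + 8^2 + 8 = 74
So there are 74 ground terms available for substitution.
The clause has 2 distinct variables (x4, x3), each appearing in the body. In the free term algebra distinct substitutions yield syntactically distinct ground instances.
Number of ground instances = 74^2 = 5476.

5476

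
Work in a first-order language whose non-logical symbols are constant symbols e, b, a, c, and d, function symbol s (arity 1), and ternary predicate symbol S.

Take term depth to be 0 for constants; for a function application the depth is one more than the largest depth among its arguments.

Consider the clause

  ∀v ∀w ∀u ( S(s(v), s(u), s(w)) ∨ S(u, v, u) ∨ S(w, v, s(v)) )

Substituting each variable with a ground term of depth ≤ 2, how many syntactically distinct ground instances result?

Ground terms of depth ≤ 2:
  Let N_k = |{terms of depth ≤ k}|. Then N_0 = 5 and N_k = 5 + N_{k-1} for k ≥ 1 (one summand per function symbol, arity giving the exponent).
  N_0 = 5
  N_1 = 5 + 5 = 10
  N_2 = 5 + 10 = 15
So there are 15 ground terms available for substitution.
Each of v, w, u ranges independently over the available ground terms, and distinct assignments produce distinct instances.
Number of ground instances = 15^3 = 3375.

3375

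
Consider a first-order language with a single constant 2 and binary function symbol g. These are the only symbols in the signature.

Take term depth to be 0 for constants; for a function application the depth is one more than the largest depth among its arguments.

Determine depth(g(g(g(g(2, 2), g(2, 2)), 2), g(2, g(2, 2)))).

4

depth(g(2, 2)) = 1 + max(0, 0) = 1
depth(g(g(2, 2), g(2, 2))) = 1 + max(1, 1) = 2
depth(g(g(g(2, 2), g(2, 2)), 2)) = 1 + max(2, 0) = 3
depth(g(2, g(2, 2))) = 1 + max(0, 1) = 2
depth(g(g(g(g(2, 2), g(2, 2)), 2), g(2, g(2, 2)))) = 1 + max(3, 2) = 4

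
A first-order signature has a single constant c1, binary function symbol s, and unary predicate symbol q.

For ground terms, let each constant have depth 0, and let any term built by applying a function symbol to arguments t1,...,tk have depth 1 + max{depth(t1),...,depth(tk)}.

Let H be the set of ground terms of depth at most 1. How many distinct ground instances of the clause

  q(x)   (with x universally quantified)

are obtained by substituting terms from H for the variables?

2

Ground terms of depth ≤ 1:
  Write N_k for the number of ground terms of depth ≤ k. A term of depth ≤ k is either a constant or a function symbol applied to arguments of depth ≤ k−1, so N_k = 1 + N_{k-1}^2.
  N_0 = 1
  N_1 = 1 + 1^2 = 2
  Explicitly: c1, s(c1, c1).
So there are 2 ground terms available for substitution.
There is 1 variable to instantiate (x),  occurring in at least one literal, so different choices give different ground instances.
Number of ground instances = 2.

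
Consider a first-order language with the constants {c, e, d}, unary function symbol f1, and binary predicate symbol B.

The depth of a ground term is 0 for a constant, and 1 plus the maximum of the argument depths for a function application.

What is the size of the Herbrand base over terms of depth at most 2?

First count ground terms of depth ≤ 2.
Let N_k count ground terms of depth at most k. Each non-constant term of depth ≤ k is some function symbol applied to depth-≤(k−1) arguments, giving N_k = 3 + N_{k-1}.
N_0 = 3
N_1 = 3 + 3 = 6
N_2 = 3 + 6 = 9
So |H| = 9.
Each predicate of arity r yields |H|^r ground atoms (one per choice of an r-tuple from H):
  B: 9^2 = 81
Total ground atoms: 81.

81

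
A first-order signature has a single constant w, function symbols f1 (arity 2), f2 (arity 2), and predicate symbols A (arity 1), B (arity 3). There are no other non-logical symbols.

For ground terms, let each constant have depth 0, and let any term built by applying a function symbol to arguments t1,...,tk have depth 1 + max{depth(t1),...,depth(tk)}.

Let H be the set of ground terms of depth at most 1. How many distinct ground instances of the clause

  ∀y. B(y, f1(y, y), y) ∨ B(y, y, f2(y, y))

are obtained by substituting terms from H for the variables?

Ground terms of depth ≤ 1:
  Let N_k count ground terms of depth at most k. Each non-constant term of depth ≤ k is some function symbol applied to depth-≤(k−1) arguments, giving N_k = 1 + N_{k-1}^2 + N_{k-1}^2.
  N_0 = 1
  N_1 = 1 + 1^2 + 1^2 = 3
So there are 3 ground terms available for substitution.
The body mentions the single quantified variable y; since ground terms form a free algebra, no two substitutions collapse to the same formula.
Number of ground instances = 3.

3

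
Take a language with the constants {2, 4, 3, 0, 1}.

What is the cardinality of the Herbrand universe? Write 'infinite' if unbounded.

There are no function symbols, so every ground term is one of the 5 constants.
The Herbrand universe is {2, 4, 3, 0, 1}, which is finite with 5 elements.

5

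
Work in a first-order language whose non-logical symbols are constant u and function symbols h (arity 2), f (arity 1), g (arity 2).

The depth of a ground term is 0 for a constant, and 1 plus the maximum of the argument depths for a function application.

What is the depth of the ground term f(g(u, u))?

2

depth(g(u, u)) = 1 + max(0, 0) = 1
depth(f(g(u, u))) = 1 + depth(g(u, u)) = 1 + 1 = 2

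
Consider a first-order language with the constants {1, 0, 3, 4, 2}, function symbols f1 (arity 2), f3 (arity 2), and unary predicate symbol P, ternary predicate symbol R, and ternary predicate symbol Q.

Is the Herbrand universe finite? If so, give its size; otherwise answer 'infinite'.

infinite

The signature has at least one function symbol (f1, arity 2) and at least one constant (1).
Iterating f1 gives infinitely many distinct ground terms: 1, f1(1, 1), f1(f1(1, 1), f1(1, 1)), ...
So the Herbrand universe is infinite.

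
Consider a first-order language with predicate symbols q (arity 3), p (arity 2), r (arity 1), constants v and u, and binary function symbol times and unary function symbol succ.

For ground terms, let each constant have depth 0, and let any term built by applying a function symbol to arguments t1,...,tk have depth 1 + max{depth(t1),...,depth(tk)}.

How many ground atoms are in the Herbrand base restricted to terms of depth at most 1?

First count ground terms of depth ≤ 1.
Count level by level. With function symbols times/2, succ/1, the terms of depth ≤ k are the 2 constants together with each function applied to depth-≤(k−1) tuples, so N_k = 2 + N_{k-1}^2 + N_{k-1}.
N_0 = 2
N_1 = 2 + 2^2 + 2 = 8
Explicitly: v, u, times(v, v), times(v, u), times(u, v), times(u, u), succ(v), succ(u).
So |H| = 8.
Each predicate of arity r yields |H|^r ground atoms (one per choice of an r-tuple from H):
  q: 8^3 = 512;  p: 8^2 = 64;  r: 8
Total ground atoms: 512 + 64 + 8 = 584.

584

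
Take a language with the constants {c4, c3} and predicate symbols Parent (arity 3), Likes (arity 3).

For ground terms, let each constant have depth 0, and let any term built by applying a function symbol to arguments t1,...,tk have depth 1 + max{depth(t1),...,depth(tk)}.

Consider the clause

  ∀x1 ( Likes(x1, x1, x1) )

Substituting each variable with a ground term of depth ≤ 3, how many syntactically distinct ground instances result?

Ground terms of depth ≤ 3:
  With no function symbols every ground term is a constant, so there are exactly 2 ground terms at every depth bound.
  N_0 = 2
  N_1 = 2
  N_2 = 2
  N_3 = 2
So there are 2 ground terms available for substitution.
There is 1 variable to instantiate (x1),  occurring in at least one literal, so different choices give different ground instances.
Number of ground instances = 2.

2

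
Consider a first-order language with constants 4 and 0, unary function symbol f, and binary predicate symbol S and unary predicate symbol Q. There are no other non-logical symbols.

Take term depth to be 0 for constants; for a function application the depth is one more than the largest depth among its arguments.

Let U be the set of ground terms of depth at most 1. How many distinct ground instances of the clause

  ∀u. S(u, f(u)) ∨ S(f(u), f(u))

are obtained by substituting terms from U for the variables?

4

Ground terms of depth ≤ 1:
  Write N_k for the number of ground terms of depth ≤ k. A term of depth ≤ k is either a constant or a function symbol applied to arguments of depth ≤ k−1, so N_k = 2 + N_{k-1}.
  N_0 = 2
  N_1 = 2 + 2 = 4
So there are 4 ground terms available for substitution.
There is 1 variable to instantiate (u),  occurring in at least one literal, so different choices give different ground instances.
Number of ground instances = 4.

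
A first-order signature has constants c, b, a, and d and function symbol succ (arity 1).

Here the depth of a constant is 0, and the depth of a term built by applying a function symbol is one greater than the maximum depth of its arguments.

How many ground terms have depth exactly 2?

4

If N_k denotes the number of depth-≤k ground terms, the 4 constants give N_0 = 4, and each function symbol of arity r contributes N_{k-1}^r new terms at level k: N_k = 4 + N_{k-1}.
N_0 = 4
N_1 = 4 + 4 = 8
N_2 = 4 + 8 = 12
Terms of depth exactly 2: N_2 − N_1 = 12 − 8 = 4.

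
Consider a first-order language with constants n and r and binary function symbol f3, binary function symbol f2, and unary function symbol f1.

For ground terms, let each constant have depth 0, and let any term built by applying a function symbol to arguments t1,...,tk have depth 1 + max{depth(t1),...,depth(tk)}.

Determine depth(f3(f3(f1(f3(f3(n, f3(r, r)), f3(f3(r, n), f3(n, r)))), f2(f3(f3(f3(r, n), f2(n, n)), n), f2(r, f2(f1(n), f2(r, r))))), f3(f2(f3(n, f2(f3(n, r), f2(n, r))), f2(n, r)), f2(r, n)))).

6

depth(f3(r, r)) = 1 + max(0, 0) = 1
depth(f3(n, f3(r, r))) = 1 + max(0, 1) = 2
depth(f3(r, n)) = 1 + max(0, 0) = 1
depth(f3(n, r)) = 1 + max(0, 0) = 1
depth(f3(f3(r, n), f3(n, r))) = 1 + max(1, 1) = 2
depth(f3(f3(n, f3(r, r)), f3(f3(r, n), f3(n, r)))) = 1 + max(2, 2) = 3
depth(f1(f3(f3(n, f3(r, r)), f3(f3(r, n), f3(n, r))))) = 1 + depth(f3(f3(n, f3(r, r)), f3(f3(r, n), f3(n, r)))) = 1 + 3 = 4
depth(f2(n, n)) = 1 + max(0, 0) = 1
depth(f3(f3(r, n), f2(n, n))) = 1 + max(1, 1) = 2
depth(f3(f3(f3(r, n), f2(n, n)), n)) = 1 + max(2, 0) = 3
depth(f1(n)) = 1 + depth(n) = 1 + 0 = 1
depth(f2(r, r)) = 1 + max(0, 0) = 1
depth(f2(f1(n), f2(r, r))) = 1 + max(1, 1) = 2
depth(f2(r, f2(f1(n), f2(r, r)))) = 1 + max(0, 2) = 3
depth(f2(f3(f3(f3(r, n), f2(n, n)), n), f2(r, f2(f1(n), f2(r, r))))) = 1 + max(3, 3) = 4
depth(f3(f1(f3(f3(n, f3(r, r)), f3(f3(r, n), f3(n, r)))), f2(f3(f3(f3(r, n), f2(n, n)), n), f2(r, f2(f1(n), f2(r, r)))))) = 1 + max(4, 4) = 5
depth(f2(n, r)) = 1 + max(0, 0) = 1
depth(f2(f3(n, r), f2(n, r))) = 1 + max(1, 1) = 2
depth(f3(n, f2(f3(n, r), f2(n, r)))) = 1 + max(0, 2) = 3
depth(f2(f3(n, f2(f3(n, r), f2(n, r))), f2(n, r))) = 1 + max(3, 1) = 4
depth(f2(r, n)) = 1 + max(0, 0) = 1
depth(f3(f2(f3(n, f2(f3(n, r), f2(n, r))), f2(n, r)), f2(r, n))) = 1 + max(4, 1) = 5
depth(f3(f3(f1(f3(f3(n, f3(r, r)), f3(f3(r, n), f3(n, r)))), f2(f3(f3(f3(r, n), f2(n, n)), n), f2(r, f2(f1(n), f2(r, r))))), f3(f2(f3(n, f2(f3(n, r), f2(n, r))), f2(n, r)), f2(r, n)))) = 1 + max(5, 5) = 6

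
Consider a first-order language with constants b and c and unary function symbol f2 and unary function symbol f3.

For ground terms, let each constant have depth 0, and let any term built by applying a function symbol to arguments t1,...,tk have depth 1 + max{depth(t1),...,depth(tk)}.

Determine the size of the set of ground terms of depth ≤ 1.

If N_k denotes the number of depth-≤k ground terms, the 2 constants give N_0 = 2, and each function symbol of arity r contributes N_{k-1}^r new terms at level k: N_k = 2 + N_{k-1} + N_{k-1}.
N_0 = 2
N_1 = 2 + 2 + 2 = 6
Explicitly: b, c, f2(b), f2(c), f3(b), f3(c).

6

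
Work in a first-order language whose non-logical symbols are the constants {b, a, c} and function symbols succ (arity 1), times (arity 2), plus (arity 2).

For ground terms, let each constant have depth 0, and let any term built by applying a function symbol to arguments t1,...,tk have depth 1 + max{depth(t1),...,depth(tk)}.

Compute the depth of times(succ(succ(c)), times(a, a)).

3

depth(succ(c)) = 1 + depth(c) = 1 + 0 = 1
depth(succ(succ(c))) = 1 + depth(succ(c)) = 1 + 1 = 2
depth(times(a, a)) = 1 + max(0, 0) = 1
depth(times(succ(succ(c)), times(a, a))) = 1 + max(2, 1) = 3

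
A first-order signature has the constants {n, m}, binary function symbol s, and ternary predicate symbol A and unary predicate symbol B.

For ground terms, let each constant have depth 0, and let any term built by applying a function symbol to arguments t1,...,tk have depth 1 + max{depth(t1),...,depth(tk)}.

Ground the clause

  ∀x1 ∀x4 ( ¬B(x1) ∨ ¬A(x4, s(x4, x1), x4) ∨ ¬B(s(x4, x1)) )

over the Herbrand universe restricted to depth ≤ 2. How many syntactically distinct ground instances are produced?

1444

Ground terms of depth ≤ 2:
  If N_k denotes the number of depth-≤k ground terms, the 2 constants give N_0 = 2, and each function symbol of arity r contributes N_{k-1}^r new terms at level k: N_k = 2 + N_{k-1}^2.
  N_0 = 2
  N_1 = 2 + 2^2 = 6
  N_2 = 2 + 6^2 = 38
So there are 38 ground terms available for substitution.
The clause has 2 distinct variables (x1, x4), each appearing in the body. In the free term algebra distinct substitutions yield syntactically distinct ground instances.
Number of ground instances = 38^2 = 1444.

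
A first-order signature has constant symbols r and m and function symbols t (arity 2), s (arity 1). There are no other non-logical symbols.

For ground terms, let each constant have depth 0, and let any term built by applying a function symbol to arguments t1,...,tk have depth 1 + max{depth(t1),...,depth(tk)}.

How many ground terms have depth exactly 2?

Let N_k count ground terms of depth at most k. Each non-constant term of depth ≤ k is some function symbol applied to depth-≤(k−1) arguments, giving N_k = 2 + N_{k-1}^2 + N_{k-1}.
N_0 = 2
N_1 = 2 + 2^2 + 2 = 8
N_2 = 2 + 8^2 + 8 = 74
Terms of depth exactly 2: N_2 − N_1 = 74 − 8 = 66.

66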